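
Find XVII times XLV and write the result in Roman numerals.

XVII = 17
XLV = 45
17 × 45 = 765

DCCLXV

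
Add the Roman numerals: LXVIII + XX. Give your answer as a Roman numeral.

LXVIII = 68
XX = 20
68 + 20 = 88

LXXXVIII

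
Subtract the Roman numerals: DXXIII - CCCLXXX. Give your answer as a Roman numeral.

DXXIII = 523
CCCLXXX = 380
523 - 380 = 143

CXLIII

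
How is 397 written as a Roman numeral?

Convert 397 to Roman numerals:
  397 contains 3×100 (CCC)
  97 contains 1×90 (XC)
  7 contains 1×5 (V)
  2 contains 2×1 (II)

CCCXCVII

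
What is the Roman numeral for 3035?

Convert 3035 to Roman numerals:
  3035 contains 3×1000 (MMM)
  35 contains 3×10 (XXX)
  5 contains 1×5 (V)

MMMXXXV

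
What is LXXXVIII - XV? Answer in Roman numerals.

LXXXVIII = 88
XV = 15
88 - 15 = 73

LXXIII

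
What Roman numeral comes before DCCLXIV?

DCCLXIV = 764; previous is 763

DCCLXIII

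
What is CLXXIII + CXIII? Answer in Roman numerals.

CLXXIII = 173
CXIII = 113
173 + 113 = 286

CCLXXXVI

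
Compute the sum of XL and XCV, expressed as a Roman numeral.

XL = 40
XCV = 95
40 + 95 = 135

CXXXV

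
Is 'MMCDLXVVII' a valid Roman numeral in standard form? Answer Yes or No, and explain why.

'MMCDLXVVII': V should not appear more than once

No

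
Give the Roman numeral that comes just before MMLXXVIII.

MMLXXVIII = 2078, so the previous integer is 2078 - 1 = 2077

MMLXXVII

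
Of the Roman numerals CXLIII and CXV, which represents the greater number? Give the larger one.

CXLIII = 143
CXV = 115
143 is larger

CXLIII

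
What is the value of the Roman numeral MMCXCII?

MMCXCII: M=1000, M=1000, C=100, XC=90, I=1, I=1
1000 + 1000 + 100 + 90 + 1 + 1 = 2192

2192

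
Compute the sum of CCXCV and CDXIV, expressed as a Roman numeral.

CCXCV = 295
CDXIV = 414
295 + 414 = 709

DCCIX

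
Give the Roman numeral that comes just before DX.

DX = 510; previous is 509

DIX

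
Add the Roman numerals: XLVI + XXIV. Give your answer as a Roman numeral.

XLVI = 46
XXIV = 24
46 + 24 = 70

LXX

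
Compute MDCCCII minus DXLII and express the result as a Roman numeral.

MDCCCII = 1802
DXLII = 542
1802 - 542 = 1260

MCCLX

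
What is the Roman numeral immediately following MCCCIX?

MCCCIX = 1309; next is 1310

MCCCX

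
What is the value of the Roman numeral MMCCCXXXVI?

MMCCCXXXVI: M=1000, M=1000, C=100, C=100, C=100, X=10, X=10, X=10, V=5, I=1
1000 + 1000 + 100 + 100 + 100 + 10 + 10 + 10 + 5 + 1 = 2336

2336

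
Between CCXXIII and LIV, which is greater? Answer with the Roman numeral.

CCXXIII = 223
LIV = 54
223 is larger

CCXXIII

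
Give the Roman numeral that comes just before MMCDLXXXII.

MMCDLXXXII = 2482, so the previous integer is 2482 - 1 = 2481

MMCDLXXXI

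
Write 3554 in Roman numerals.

Convert 3554 to Roman numerals:
  3554 contains 3×1000 (MMM)
  554 contains 1×500 (D)
  54 contains 1×50 (L)
  4 contains 1×4 (IV)

MMMDLIV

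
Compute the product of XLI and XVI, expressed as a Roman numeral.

XLI = 41
XVI = 16
41 × 16 = 656

DCLVI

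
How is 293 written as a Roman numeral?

Convert 293 to Roman numerals:
  293 contains 2×100 (CC)
  93 contains 1×90 (XC)
  3 contains 3×1 (III)

CCXCIII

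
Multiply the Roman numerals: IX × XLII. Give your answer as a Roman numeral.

IX = 9
XLII = 42
9 × 42 = 378

CCCLXXVIII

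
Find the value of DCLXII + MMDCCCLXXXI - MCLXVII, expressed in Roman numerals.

DCLXII = 662, MMDCCCLXXXI = 2881, MCLXVII = 1167
662 + 2881 = 3543
3543 - 1167 = 2376

MMCCCLXXVI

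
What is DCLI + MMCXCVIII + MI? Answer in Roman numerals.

DCLI = 651, MMCXCVIII = 2198, MI = 1001
651 + 2198 = 2849
2849 + 1001 = 3850

MMMDCCCL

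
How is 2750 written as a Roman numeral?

Convert 2750 to Roman numerals:
  2750 contains 2×1000 (MM)
  750 contains 1×500 (D)
  250 contains 2×100 (CC)
  50 contains 1×50 (L)

MMDCCL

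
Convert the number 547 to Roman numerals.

Convert 547 to Roman numerals:
  547 contains 1×500 (D)
  47 contains 1×40 (XL)
  7 contains 1×5 (V)
  2 contains 2×1 (II)

DXLVII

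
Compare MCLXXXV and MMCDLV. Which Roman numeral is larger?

MCLXXXV = 1185
MMCDLV = 2455
2455 is larger

MMCDLV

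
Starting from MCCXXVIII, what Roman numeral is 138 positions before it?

MCCXXVIII = 1228
1228 - 138 = 1090

MXC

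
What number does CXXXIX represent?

CXXXIX: C=100, X=10, X=10, X=10, IX=9
100 + 10 + 10 + 10 + 9 = 139

139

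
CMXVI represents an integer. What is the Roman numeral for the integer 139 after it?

CMXVI = 916
916 + 139 = 1055

MLV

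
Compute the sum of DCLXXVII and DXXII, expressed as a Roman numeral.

DCLXXVII = 677
DXXII = 522
677 + 522 = 1199

MCXCIX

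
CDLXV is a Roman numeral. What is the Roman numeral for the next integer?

CDLXV = 465, so the next integer is 465 + 1 = 466

CDLXVI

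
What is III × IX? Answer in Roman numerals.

III = 3
IX = 9
3 × 9 = 27

XXVII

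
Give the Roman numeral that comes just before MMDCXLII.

MMDCXLII = 2642, so the previous integer is 2642 - 1 = 2641

MMDCXLI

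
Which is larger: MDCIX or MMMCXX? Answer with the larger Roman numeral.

MDCIX = 1609
MMMCXX = 3120
3120 is larger

MMMCXX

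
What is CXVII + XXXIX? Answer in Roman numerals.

CXVII = 117
XXXIX = 39
117 + 39 = 156

CLVI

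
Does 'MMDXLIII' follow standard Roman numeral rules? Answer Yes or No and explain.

'MMDXLIII': Check the rules: uses only the symbols I, V, X, L, C, D, M; no symbol is repeated more than three times in a row; V, L and D each appear at most once; the only place a smaller symbol precedes a larger one is the allowed subtractive pair XL, the symbol right after such a pair (if any) is smaller than the pair's first symbol, and otherwise the values never increase from left to right. Value: M (1000) + M (1000) + D (500) + XL (40) + I (1) + I (1) + I (1) = 2543. So it is a valid standard Roman numeral.

Yes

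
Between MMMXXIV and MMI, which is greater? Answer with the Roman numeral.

MMMXXIV = 3024
MMI = 2001
3024 is larger

MMMXXIV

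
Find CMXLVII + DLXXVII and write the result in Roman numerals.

CMXLVII = 947
DLXXVII = 577
947 + 577 = 1524

MDXXIV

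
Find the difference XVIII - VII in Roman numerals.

XVIII = 18
VII = 7
18 - 7 = 11

XI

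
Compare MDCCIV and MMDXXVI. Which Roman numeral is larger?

MDCCIV = 1704
MMDXXVI = 2526
2526 is larger

MMDXXVI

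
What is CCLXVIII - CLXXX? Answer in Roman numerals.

CCLXVIII = 268
CLXXX = 180
268 - 180 = 88

LXXXVIII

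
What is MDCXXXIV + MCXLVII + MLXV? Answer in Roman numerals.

MDCXXXIV = 1634, MCXLVII = 1147, MLXV = 1065
1634 + 1147 = 2781
2781 + 1065 = 3846

MMMDCCCXLVI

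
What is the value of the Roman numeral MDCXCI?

MDCXCI: M=1000, D=500, C=100, XC=90, I=1
1000 + 500 + 100 + 90 + 1 = 1691

1691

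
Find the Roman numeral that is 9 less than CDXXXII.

CDXXXII = 432
432 - 9 = 423

CDXXIII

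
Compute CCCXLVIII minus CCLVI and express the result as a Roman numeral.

CCCXLVIII = 348
CCLVI = 256
348 - 256 = 92

XCII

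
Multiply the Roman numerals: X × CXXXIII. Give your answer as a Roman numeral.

X = 10
CXXXIII = 133
10 × 133 = 1330

MCCCXXX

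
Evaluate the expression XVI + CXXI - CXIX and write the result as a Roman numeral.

XVI = 16, CXXI = 121, CXIX = 119
16 + 121 = 137
137 - 119 = 18

XVIII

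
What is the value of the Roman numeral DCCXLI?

DCCXLI: D=500, C=100, C=100, XL=40, I=1
500 + 100 + 100 + 40 + 1 = 741

741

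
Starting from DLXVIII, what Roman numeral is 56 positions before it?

DLXVIII = 568
568 - 56 = 512

DXII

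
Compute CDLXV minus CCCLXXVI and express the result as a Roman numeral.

CDLXV = 465
CCCLXXVI = 376
465 - 376 = 89

LXXXIX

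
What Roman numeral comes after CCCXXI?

CCCXXI = 321; next is 322

CCCXXII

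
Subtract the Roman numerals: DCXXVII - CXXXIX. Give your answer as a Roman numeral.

DCXXVII = 627
CXXXIX = 139
627 - 139 = 488

CDLXXXVIII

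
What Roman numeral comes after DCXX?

DCXX = 620; next is 621

DCXXI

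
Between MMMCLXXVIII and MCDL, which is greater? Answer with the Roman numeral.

MMMCLXXVIII = 3178
MCDL = 1450
3178 is larger

MMMCLXXVIII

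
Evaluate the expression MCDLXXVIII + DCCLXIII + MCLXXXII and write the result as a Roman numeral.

MCDLXXVIII = 1478, DCCLXIII = 763, MCLXXXII = 1182
1478 + 763 = 2241
2241 + 1182 = 3423

MMMCDXXIII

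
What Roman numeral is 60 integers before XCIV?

XCIV = 94
94 - 60 = 34

XXXIV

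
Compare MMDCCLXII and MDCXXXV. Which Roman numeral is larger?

MMDCCLXII = 2762
MDCXXXV = 1635
2762 is larger

MMDCCLXII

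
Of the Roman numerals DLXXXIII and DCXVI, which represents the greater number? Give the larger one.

DLXXXIII = 583
DCXVI = 616
616 is larger

DCXVI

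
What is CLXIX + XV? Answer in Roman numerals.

CLXIX = 169
XV = 15
169 + 15 = 184

CLXXXIV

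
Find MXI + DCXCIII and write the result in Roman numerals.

MXI = 1011
DCXCIII = 693
1011 + 693 = 1704

MDCCIV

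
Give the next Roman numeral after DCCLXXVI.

DCCLXXVI = 776, so the next integer is 776 + 1 = 777

DCCLXXVII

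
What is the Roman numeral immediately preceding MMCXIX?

MMCXIX = 2119; previous is 2118

MMCXVIII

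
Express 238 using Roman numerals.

Convert 238 to Roman numerals:
  238 contains 2×100 (CC)
  38 contains 3×10 (XXX)
  8 contains 1×5 (V)
  3 contains 3×1 (III)

CCXXXVIII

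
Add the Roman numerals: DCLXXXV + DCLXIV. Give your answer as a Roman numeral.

DCLXXXV = 685
DCLXIV = 664
685 + 664 = 1349

MCCCXLIX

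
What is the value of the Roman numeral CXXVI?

CXXVI: C=100, X=10, X=10, V=5, I=1
100 + 10 + 10 + 5 + 1 = 126

126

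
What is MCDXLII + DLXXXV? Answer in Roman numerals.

MCDXLII = 1442
DLXXXV = 585
1442 + 585 = 2027

MMXXVII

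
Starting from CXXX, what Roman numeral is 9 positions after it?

CXXX = 130
130 + 9 = 139

CXXXIX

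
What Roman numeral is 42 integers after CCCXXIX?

CCCXXIX = 329
329 + 42 = 371

CCCLXXI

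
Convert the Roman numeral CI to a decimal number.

CI: C=100, I=1
100 + 1 = 101

101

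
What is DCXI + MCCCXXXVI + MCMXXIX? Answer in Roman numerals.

DCXI = 611, MCCCXXXVI = 1336, MCMXXIX = 1929
611 + 1336 = 1947
1947 + 1929 = 3876

MMMDCCCLXXVI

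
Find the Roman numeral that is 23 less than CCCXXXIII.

CCCXXXIII = 333
333 - 23 = 310

CCCX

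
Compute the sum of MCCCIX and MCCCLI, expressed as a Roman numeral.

MCCCIX = 1309
MCCCLI = 1351
1309 + 1351 = 2660

MMDCLX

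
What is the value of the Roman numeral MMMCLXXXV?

MMMCLXXXV: M=1000, M=1000, M=1000, C=100, L=50, X=10, X=10, X=10, V=5
1000 + 1000 + 1000 + 100 + 50 + 10 + 10 + 10 + 5 = 3185

3185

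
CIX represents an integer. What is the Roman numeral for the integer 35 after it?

CIX = 109
109 + 35 = 144

CXLIV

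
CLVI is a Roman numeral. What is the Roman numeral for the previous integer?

CLVI = 156; previous is 155

CLV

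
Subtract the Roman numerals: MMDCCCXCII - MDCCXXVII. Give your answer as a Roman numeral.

MMDCCCXCII = 2892
MDCCXXVII = 1727
2892 - 1727 = 1165

MCLXV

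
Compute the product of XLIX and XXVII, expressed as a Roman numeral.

XLIX = 49
XXVII = 27
49 × 27 = 1323

MCCCXXIII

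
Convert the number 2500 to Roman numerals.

Convert 2500 to Roman numerals:
  2500 contains 2×1000 (MM)
  500 contains 1×500 (D)

MMD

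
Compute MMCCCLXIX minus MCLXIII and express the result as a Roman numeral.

MMCCCLXIX = 2369
MCLXIII = 1163
2369 - 1163 = 1206

MCCVI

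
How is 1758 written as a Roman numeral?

Convert 1758 to Roman numerals:
  1758 contains 1×1000 (M)
  758 contains 1×500 (D)
  258 contains 2×100 (CC)
  58 contains 1×50 (L)
  8 contains 1×5 (V)
  3 contains 3×1 (III)

MDCCLVIII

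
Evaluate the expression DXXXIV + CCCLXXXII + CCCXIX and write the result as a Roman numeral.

DXXXIV = 534, CCCLXXXII = 382, CCCXIX = 319
534 + 382 = 916
916 + 319 = 1235

MCCXXXV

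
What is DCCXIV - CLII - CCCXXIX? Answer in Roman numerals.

DCCXIV = 714, CLII = 152, CCCXXIX = 329
714 - 152 = 562
562 - 329 = 233

CCXXXIII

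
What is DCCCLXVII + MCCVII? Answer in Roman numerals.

DCCCLXVII = 867
MCCVII = 1207
867 + 1207 = 2074

MMLXXIV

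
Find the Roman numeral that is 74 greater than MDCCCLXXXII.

MDCCCLXXXII = 1882
1882 + 74 = 1956

MCMLVI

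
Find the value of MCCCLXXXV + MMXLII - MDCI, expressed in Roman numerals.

MCCCLXXXV = 1385, MMXLII = 2042, MDCI = 1601
1385 + 2042 = 3427
3427 - 1601 = 1826

MDCCCXXVI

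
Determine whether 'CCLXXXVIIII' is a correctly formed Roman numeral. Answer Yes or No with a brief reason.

'CCLXXXVIIII': More than 3 consecutive I's

No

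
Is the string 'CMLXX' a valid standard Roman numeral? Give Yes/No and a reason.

'CMLXX': Check the rules: uses only the symbols I, V, X, L, C, D, M; no symbol is repeated more than three times in a row; V, L and D each appear at most once; the only place a smaller symbol precedes a larger one is the allowed subtractive pair CM, the symbol right after such a pair (if any) is smaller than the pair's first symbol, and otherwise the values never increase from left to right. Value: CM (900) + L (50) + X (10) + X (10) = 970. So it is a valid standard Roman numeral.

Yes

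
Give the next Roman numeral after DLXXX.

DLXXX = 580, so the next integer is 580 + 1 = 581

DLXXXI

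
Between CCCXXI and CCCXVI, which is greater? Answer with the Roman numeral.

CCCXXI = 321
CCCXVI = 316
321 is larger

CCCXXI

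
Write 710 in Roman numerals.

Convert 710 to Roman numerals:
  710 contains 1×500 (D)
  210 contains 2×100 (CC)
  10 contains 1×10 (X)

DCCX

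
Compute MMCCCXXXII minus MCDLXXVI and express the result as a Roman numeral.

MMCCCXXXII = 2332
MCDLXXVI = 1476
2332 - 1476 = 856

DCCCLVI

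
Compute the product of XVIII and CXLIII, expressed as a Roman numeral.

XVIII = 18
CXLIII = 143
18 × 143 = 2574

MMDLXXIV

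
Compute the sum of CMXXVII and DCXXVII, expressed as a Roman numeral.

CMXXVII = 927
DCXXVII = 627
927 + 627 = 1554

MDLIV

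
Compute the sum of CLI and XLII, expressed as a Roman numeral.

CLI = 151
XLII = 42
151 + 42 = 193

CXCIII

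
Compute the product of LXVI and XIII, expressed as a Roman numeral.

LXVI = 66
XIII = 13
66 × 13 = 858

DCCCLVIII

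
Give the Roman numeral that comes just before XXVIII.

XXVIII = 28, so the previous integer is 28 - 1 = 27

XXVII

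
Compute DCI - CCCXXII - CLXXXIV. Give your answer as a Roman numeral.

DCI = 601, CCCXXII = 322, CLXXXIV = 184
601 - 322 = 279
279 - 184 = 95

XCV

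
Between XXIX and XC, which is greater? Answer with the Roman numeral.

XXIX = 29
XC = 90
90 is larger

XC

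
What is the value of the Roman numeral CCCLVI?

CCCLVI: C=100, C=100, C=100, L=50, V=5, I=1
100 + 100 + 100 + 50 + 5 + 1 = 356

356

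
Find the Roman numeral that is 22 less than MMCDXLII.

MMCDXLII = 2442
2442 - 22 = 2420

MMCDXX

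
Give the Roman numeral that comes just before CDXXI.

CDXXI = 421, so the previous integer is 421 - 1 = 420

CDXX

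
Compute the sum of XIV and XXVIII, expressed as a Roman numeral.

XIV = 14
XXVIII = 28
14 + 28 = 42

XLII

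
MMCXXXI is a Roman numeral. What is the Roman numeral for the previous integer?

MMCXXXI = 2131; previous is 2130

MMCXXX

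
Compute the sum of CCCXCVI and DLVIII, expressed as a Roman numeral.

CCCXCVI = 396
DLVIII = 558
396 + 558 = 954

CMLIV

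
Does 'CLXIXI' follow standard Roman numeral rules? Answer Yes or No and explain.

'CLXIXI': I cannot come right after the subtractive pair IX: once I is subtracted in IX, the next symbol must be smaller than I

No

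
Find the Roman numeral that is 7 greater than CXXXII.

CXXXII = 132
132 + 7 = 139

CXXXIX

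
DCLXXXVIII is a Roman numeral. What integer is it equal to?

DCLXXXVIII: D=500, C=100, L=50, X=10, X=10, X=10, V=5, I=1, I=1, I=1
500 + 100 + 50 + 10 + 10 + 10 + 5 + 1 + 1 + 1 = 688

688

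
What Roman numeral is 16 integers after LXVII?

LXVII = 67
67 + 16 = 83

LXXXIII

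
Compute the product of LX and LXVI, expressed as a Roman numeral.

LX = 60
LXVI = 66
60 × 66 = 3960

MMMCMLX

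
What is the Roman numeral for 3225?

Convert 3225 to Roman numerals:
  3225 contains 3×1000 (MMM)
  225 contains 2×100 (CC)
  25 contains 2×10 (XX)
  5 contains 1×5 (V)

MMMCCXXV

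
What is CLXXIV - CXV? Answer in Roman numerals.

CLXXIV = 174
CXV = 115
174 - 115 = 59

LIX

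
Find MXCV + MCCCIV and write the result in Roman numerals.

MXCV = 1095
MCCCIV = 1304
1095 + 1304 = 2399

MMCCCXCIX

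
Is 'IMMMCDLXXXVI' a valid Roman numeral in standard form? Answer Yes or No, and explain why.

'IMMMCDLXXXVI': Invalid subtractive combination: IM

No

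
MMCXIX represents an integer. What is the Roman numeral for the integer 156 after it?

MMCXIX = 2119
2119 + 156 = 2275

MMCCLXXV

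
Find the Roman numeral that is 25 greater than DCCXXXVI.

DCCXXXVI = 736
736 + 25 = 761

DCCLXI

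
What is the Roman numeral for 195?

Convert 195 to Roman numerals:
  195 contains 1×100 (C)
  95 contains 1×90 (XC)
  5 contains 1×5 (V)

CXCV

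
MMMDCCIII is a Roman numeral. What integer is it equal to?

MMMDCCIII: M=1000, M=1000, M=1000, D=500, C=100, C=100, I=1, I=1, I=1
1000 + 1000 + 1000 + 500 + 100 + 100 + 1 + 1 + 1 = 3703

3703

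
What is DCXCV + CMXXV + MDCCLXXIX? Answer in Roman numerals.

DCXCV = 695, CMXXV = 925, MDCCLXXIX = 1779
695 + 925 = 1620
1620 + 1779 = 3399

MMMCCCXCIX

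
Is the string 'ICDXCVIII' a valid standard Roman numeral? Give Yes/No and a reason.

'ICDXCVIII': Invalid subtractive combination: IC

No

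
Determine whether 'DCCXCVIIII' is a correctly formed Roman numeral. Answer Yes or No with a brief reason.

'DCCXCVIIII': More than 3 consecutive I's

No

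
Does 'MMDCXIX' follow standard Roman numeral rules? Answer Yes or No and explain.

'MMDCXIX': Check the rules: uses only the symbols I, V, X, L, C, D, M; no symbol is repeated more than three times in a row; V, L and D each appear at most once; the only place a smaller symbol precedes a larger one is the allowed subtractive pair IX, the symbol right after such a pair (if any) is smaller than the pair's first symbol, and otherwise the values never increase from left to right. Value: M (1000) + M (1000) + D (500) + C (100) + X (10) + IX (9) = 2619. So it is a valid standard Roman numeral.

Yes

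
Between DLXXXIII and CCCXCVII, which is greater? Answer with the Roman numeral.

DLXXXIII = 583
CCCXCVII = 397
583 is larger

DLXXXIII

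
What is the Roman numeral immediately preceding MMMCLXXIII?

MMMCLXXIII = 3173; previous is 3172

MMMCLXXII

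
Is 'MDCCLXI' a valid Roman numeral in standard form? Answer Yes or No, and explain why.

'MDCCLXI': Check the rules: uses only the symbols I, V, X, L, C, D, M; no symbol is repeated more than three times in a row; V, L and D each appear at most once; no smaller symbol precedes a larger one (values never increase from left to right). Value: M (1000) + D (500) + C (100) + C (100) + L (50) + X (10) + I (1) = 1761. So it is a valid standard Roman numeral.

Yes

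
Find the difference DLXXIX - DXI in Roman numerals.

DLXXIX = 579
DXI = 511
579 - 511 = 68

LXVIII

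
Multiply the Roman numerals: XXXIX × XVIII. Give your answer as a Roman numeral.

XXXIX = 39
XVIII = 18
39 × 18 = 702

DCCII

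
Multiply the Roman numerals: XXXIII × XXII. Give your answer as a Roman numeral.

XXXIII = 33
XXII = 22
33 × 22 = 726

DCCXXVI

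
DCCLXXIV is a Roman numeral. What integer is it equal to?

DCCLXXIV: D=500, C=100, C=100, L=50, X=10, X=10, IV=4
500 + 100 + 100 + 50 + 10 + 10 + 4 = 774

774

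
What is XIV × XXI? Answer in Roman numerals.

XIV = 14
XXI = 21
14 × 21 = 294

CCXCIV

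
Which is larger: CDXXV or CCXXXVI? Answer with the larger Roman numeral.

CDXXV = 425
CCXXXVI = 236
425 is larger

CDXXV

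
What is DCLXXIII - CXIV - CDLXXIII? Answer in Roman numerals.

DCLXXIII = 673, CXIV = 114, CDLXXIII = 473
673 - 114 = 559
559 - 473 = 86

LXXXVI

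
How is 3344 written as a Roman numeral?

Convert 3344 to Roman numerals:
  3344 contains 3×1000 (MMM)
  344 contains 3×100 (CCC)
  44 contains 1×40 (XL)
  4 contains 1×4 (IV)

MMMCCCXLIV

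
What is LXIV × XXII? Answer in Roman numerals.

LXIV = 64
XXII = 22
64 × 22 = 1408

MCDVIII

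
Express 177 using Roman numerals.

Convert 177 to Roman numerals:
  177 contains 1×100 (C)
  77 contains 1×50 (L)
  27 contains 2×10 (XX)
  7 contains 1×5 (V)
  2 contains 2×1 (II)

CLXXVII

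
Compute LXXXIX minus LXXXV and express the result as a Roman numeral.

LXXXIX = 89
LXXXV = 85
89 - 85 = 4

IV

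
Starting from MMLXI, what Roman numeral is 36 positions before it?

MMLXI = 2061
2061 - 36 = 2025

MMXXV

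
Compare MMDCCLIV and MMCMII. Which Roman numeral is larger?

MMDCCLIV = 2754
MMCMII = 2902
2902 is larger

MMCMII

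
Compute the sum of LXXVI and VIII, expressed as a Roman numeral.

LXXVI = 76
VIII = 8
76 + 8 = 84

LXXXIV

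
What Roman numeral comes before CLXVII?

CLXVII = 167, so the previous integer is 167 - 1 = 166

CLXVI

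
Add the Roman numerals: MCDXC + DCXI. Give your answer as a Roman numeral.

MCDXC = 1490
DCXI = 611
1490 + 611 = 2101

MMCI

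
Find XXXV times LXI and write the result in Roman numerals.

XXXV = 35
LXI = 61
35 × 61 = 2135

MMCXXXV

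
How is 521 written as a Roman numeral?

Convert 521 to Roman numerals:
  521 contains 1×500 (D)
  21 contains 2×10 (XX)
  1 contains 1×1 (I)

DXXI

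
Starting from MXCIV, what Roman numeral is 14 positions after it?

MXCIV = 1094
1094 + 14 = 1108

MCVIII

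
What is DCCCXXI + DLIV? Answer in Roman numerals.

DCCCXXI = 821
DLIV = 554
821 + 554 = 1375

MCCCLXXV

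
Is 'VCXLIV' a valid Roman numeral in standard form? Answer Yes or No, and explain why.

'VCXLIV': V should not appear more than once

No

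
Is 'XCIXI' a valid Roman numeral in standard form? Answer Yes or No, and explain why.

'XCIXI': I cannot come right after the subtractive pair IX: once I is subtracted in IX, the next symbol must be smaller than I

No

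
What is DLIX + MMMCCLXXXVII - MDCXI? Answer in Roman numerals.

DLIX = 559, MMMCCLXXXVII = 3287, MDCXI = 1611
559 + 3287 = 3846
3846 - 1611 = 2235

MMCCXXXV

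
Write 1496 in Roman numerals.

Convert 1496 to Roman numerals:
  1496 contains 1×1000 (M)
  496 contains 1×400 (CD)
  96 contains 1×90 (XC)
  6 contains 1×5 (V)
  1 contains 1×1 (I)

MCDXCVI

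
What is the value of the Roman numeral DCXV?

DCXV: D=500, C=100, X=10, V=5
500 + 100 + 10 + 5 = 615

615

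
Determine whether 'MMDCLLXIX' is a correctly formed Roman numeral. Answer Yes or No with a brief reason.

'MMDCLLXIX': L should not appear more than once

No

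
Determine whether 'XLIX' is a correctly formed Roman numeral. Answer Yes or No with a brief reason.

'XLIX': Check the rules: uses only the symbols I, V, X, L, C, D, M; no symbol is repeated more than three times in a row; V, L and D each appear at most once; the only places a smaller symbol precedes a larger one are the allowed subtractive pairs XL, IX, the symbol right after such a pair (if any) is smaller than the pair's first symbol, and otherwise the values never increase from left to right. Value: XL (40) + IX (9) = 49. So it is a valid standard Roman numeral.

Yes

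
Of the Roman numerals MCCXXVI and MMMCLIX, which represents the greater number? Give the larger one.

MCCXXVI = 1226
MMMCLIX = 3159
3159 is larger

MMMCLIX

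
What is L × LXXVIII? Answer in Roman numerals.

L = 50
LXXVIII = 78
50 × 78 = 3900

MMMCM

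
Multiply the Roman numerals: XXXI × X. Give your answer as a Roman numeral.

XXXI = 31
X = 10
31 × 10 = 310

CCCX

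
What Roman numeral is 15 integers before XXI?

XXI = 21
21 - 15 = 6

VI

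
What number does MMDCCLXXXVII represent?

MMDCCLXXXVII: M=1000, M=1000, D=500, C=100, C=100, L=50, X=10, X=10, X=10, V=5, I=1, I=1
1000 + 1000 + 500 + 100 + 100 + 50 + 10 + 10 + 10 + 5 + 1 + 1 = 2787

2787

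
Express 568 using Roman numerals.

Convert 568 to Roman numerals:
  568 contains 1×500 (D)
  68 contains 1×50 (L)
  18 contains 1×10 (X)
  8 contains 1×5 (V)
  3 contains 3×1 (III)

DLXVIII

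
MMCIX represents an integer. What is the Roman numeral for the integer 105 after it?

MMCIX = 2109
2109 + 105 = 2214

MMCCXIV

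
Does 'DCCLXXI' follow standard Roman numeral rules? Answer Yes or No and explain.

'DCCLXXI': Check the rules: uses only the symbols I, V, X, L, C, D, M; no symbol is repeated more than three times in a row; V, L and D each appear at most once; no smaller symbol precedes a larger one (values never increase from left to right). Value: D (500) + C (100) + C (100) + L (50) + X (10) + X (10) + I (1) = 771. So it is a valid standard Roman numeral.

Yes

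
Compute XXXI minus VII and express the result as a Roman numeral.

XXXI = 31
VII = 7
31 - 7 = 24

XXIV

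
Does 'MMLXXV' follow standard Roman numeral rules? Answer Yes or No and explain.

'MMLXXV': Check the rules: uses only the symbols I, V, X, L, C, D, M; no symbol is repeated more than three times in a row; V, L and D each appear at most once; no smaller symbol precedes a larger one (values never increase from left to right). Value: M (1000) + M (1000) + L (50) + X (10) + X (10) + V (5) = 2075. So it is a valid standard Roman numeral.

Yes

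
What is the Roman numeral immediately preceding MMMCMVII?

MMMCMVII = 3907; previous is 3906

MMMCMVI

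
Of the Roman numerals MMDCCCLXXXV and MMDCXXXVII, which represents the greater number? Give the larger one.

MMDCCCLXXXV = 2885
MMDCXXXVII = 2637
2885 is larger

MMDCCCLXXXV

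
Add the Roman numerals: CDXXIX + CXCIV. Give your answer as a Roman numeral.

CDXXIX = 429
CXCIV = 194
429 + 194 = 623

DCXXIII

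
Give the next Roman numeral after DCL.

DCL = 650, so the next integer is 650 + 1 = 651

DCLI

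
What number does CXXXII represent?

CXXXII: C=100, X=10, X=10, X=10, I=1, I=1
100 + 10 + 10 + 10 + 1 + 1 = 132

132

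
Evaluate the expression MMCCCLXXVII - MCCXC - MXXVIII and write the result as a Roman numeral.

MMCCCLXXVII = 2377, MCCXC = 1290, MXXVIII = 1028
2377 - 1290 = 1087
1087 - 1028 = 59

LIX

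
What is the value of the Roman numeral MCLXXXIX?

MCLXXXIX: M=1000, C=100, L=50, X=10, X=10, X=10, IX=9
1000 + 100 + 50 + 10 + 10 + 10 + 9 = 1189

1189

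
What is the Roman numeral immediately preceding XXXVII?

XXXVII = 37; previous is 36

XXXVI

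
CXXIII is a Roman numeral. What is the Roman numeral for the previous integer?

CXXIII = 123, so the previous integer is 123 - 1 = 122

CXXII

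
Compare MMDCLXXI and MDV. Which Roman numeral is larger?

MMDCLXXI = 2671
MDV = 1505
2671 is larger

MMDCLXXI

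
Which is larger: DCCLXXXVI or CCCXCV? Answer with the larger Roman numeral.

DCCLXXXVI = 786
CCCXCV = 395
786 is larger

DCCLXXXVI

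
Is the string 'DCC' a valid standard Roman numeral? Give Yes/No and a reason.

'DCC': Check the rules: uses only the symbols I, V, X, L, C, D, M; no symbol is repeated more than three times in a row; V, L and D each appear at most once; no smaller symbol precedes a larger one (values never increase from left to right). Value: D (500) + C (100) + C (100) = 700. So it is a valid standard Roman numeral.

Yes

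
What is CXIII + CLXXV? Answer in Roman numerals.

CXIII = 113
CLXXV = 175
113 + 175 = 288

CCLXXXVIII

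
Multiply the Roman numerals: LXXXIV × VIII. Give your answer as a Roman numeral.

LXXXIV = 84
VIII = 8
84 × 8 = 672

DCLXXII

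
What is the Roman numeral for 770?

Convert 770 to Roman numerals:
  770 contains 1×500 (D)
  270 contains 2×100 (CC)
  70 contains 1×50 (L)
  20 contains 2×10 (XX)

DCCLXX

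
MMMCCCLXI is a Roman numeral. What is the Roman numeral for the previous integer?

MMMCCCLXI = 3361; previous is 3360

MMMCCCLX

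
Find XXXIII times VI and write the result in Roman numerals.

XXXIII = 33
VI = 6
33 × 6 = 198

CXCVIII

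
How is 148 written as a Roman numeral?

Convert 148 to Roman numerals:
  148 contains 1×100 (C)
  48 contains 1×40 (XL)
  8 contains 1×5 (V)
  3 contains 3×1 (III)

CXLVIII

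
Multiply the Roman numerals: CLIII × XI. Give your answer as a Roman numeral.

CLIII = 153
XI = 11
153 × 11 = 1683

MDCLXXXIII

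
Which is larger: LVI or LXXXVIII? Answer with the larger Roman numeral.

LVI = 56
LXXXVIII = 88
88 is larger

LXXXVIII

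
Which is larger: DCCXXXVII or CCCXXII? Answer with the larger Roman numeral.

DCCXXXVII = 737
CCCXXII = 322
737 is larger

DCCXXXVII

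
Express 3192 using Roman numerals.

Convert 3192 to Roman numerals:
  3192 contains 3×1000 (MMM)
  192 contains 1×100 (C)
  92 contains 1×90 (XC)
  2 contains 2×1 (II)

MMMCXCII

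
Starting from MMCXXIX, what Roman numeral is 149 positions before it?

MMCXXIX = 2129
2129 - 149 = 1980

MCMLXXX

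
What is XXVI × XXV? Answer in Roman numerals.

XXVI = 26
XXV = 25
26 × 25 = 650

DCL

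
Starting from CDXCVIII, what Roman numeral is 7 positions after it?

CDXCVIII = 498
498 + 7 = 505

DV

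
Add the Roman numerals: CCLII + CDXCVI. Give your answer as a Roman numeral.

CCLII = 252
CDXCVI = 496
252 + 496 = 748

DCCXLVIII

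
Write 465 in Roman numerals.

Convert 465 to Roman numerals:
  465 contains 1×400 (CD)
  65 contains 1×50 (L)
  15 contains 1×10 (X)
  5 contains 1×5 (V)

CDLXV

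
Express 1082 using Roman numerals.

Convert 1082 to Roman numerals:
  1082 contains 1×1000 (M)
  82 contains 1×50 (L)
  32 contains 3×10 (XXX)
  2 contains 2×1 (II)

MLXXXII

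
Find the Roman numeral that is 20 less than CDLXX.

CDLXX = 470
470 - 20 = 450

CDL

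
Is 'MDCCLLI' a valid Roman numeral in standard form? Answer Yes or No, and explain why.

'MDCCLLI': L should not appear more than once

No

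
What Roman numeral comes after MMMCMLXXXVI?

MMMCMLXXXVI = 3986; next is 3987

MMMCMLXXXVII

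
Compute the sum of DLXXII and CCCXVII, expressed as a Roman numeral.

DLXXII = 572
CCCXVII = 317
572 + 317 = 889

DCCCLXXXIX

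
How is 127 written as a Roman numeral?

Convert 127 to Roman numerals:
  127 contains 1×100 (C)
  27 contains 2×10 (XX)
  7 contains 1×5 (V)
  2 contains 2×1 (II)

CXXVII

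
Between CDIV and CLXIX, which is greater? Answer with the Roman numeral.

CDIV = 404
CLXIX = 169
404 is larger

CDIV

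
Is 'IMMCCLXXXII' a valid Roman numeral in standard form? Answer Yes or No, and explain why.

'IMMCCLXXXII': Invalid subtractive combination: IM

No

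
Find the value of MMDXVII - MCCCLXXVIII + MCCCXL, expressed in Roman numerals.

MMDXVII = 2517, MCCCLXXVIII = 1378, MCCCXL = 1340
2517 - 1378 = 1139
1139 + 1340 = 2479

MMCDLXXIX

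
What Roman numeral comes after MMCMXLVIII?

MMCMXLVIII = 2948; next is 2949

MMCMXLIX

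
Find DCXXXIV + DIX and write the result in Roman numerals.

DCXXXIV = 634
DIX = 509
634 + 509 = 1143

MCXLIII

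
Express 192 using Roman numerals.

Convert 192 to Roman numerals:
  192 contains 1×100 (C)
  92 contains 1×90 (XC)
  2 contains 2×1 (II)

CXCII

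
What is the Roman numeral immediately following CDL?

CDL = 450, so the next integer is 450 + 1 = 451

CDLI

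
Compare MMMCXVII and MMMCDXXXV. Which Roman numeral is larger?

MMMCXVII = 3117
MMMCDXXXV = 3435
3435 is larger

MMMCDXXXV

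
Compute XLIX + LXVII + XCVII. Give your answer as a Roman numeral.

XLIX = 49, LXVII = 67, XCVII = 97
49 + 67 = 116
116 + 97 = 213

CCXIII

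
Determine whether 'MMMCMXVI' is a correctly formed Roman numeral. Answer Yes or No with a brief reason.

'MMMCMXVI': Check the rules: uses only the symbols I, V, X, L, C, D, M; no symbol is repeated more than three times in a row; V, L and D each appear at most once; the only place a smaller symbol precedes a larger one is the allowed subtractive pair CM, the symbol right after such a pair (if any) is smaller than the pair's first symbol, and otherwise the values never increase from left to right. Value: M (1000) + M (1000) + M (1000) + CM (900) + X (10) + V (5) + I (1) = 3916. So it is a valid standard Roman numeral.

Yes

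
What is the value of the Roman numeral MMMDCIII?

MMMDCIII: M=1000, M=1000, M=1000, D=500, C=100, I=1, I=1, I=1
1000 + 1000 + 1000 + 500 + 100 + 1 + 1 + 1 = 3603

3603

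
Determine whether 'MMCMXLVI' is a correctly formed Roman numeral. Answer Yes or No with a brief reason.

'MMCMXLVI': Check the rules: uses only the symbols I, V, X, L, C, D, M; no symbol is repeated more than three times in a row; V, L and D each appear at most once; the only places a smaller symbol precedes a larger one are the allowed subtractive pairs CM, XL, the symbol right after such a pair (if any) is smaller than the pair's first symbol, and otherwise the values never increase from left to right. Value: M (1000) + M (1000) + CM (900) + XL (40) + V (5) + I (1) = 2946. So it is a valid standard Roman numeral.

Yes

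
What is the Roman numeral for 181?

Convert 181 to Roman numerals:
  181 contains 1×100 (C)
  81 contains 1×50 (L)
  31 contains 3×10 (XXX)
  1 contains 1×1 (I)

CLXXXI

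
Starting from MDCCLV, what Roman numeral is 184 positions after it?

MDCCLV = 1755
1755 + 184 = 1939

MCMXXXIX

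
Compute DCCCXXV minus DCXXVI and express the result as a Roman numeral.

DCCCXXV = 825
DCXXVI = 626
825 - 626 = 199

CXCIX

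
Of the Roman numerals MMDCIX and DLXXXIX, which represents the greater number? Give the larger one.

MMDCIX = 2609
DLXXXIX = 589
2609 is larger

MMDCIX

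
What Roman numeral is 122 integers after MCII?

MCII = 1102
1102 + 122 = 1224

MCCXXIV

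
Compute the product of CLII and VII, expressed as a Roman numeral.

CLII = 152
VII = 7
152 × 7 = 1064

MLXIV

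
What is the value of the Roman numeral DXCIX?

DXCIX: D=500, XC=90, IX=9
500 + 90 + 9 = 599

599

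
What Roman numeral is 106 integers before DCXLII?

DCXLII = 642
642 - 106 = 536

DXXXVI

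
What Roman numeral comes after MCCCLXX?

MCCCLXX = 1370; next is 1371

MCCCLXXI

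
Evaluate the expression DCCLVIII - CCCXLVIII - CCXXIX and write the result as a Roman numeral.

DCCLVIII = 758, CCCXLVIII = 348, CCXXIX = 229
758 - 348 = 410
410 - 229 = 181

CLXXXI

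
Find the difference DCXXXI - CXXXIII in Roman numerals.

DCXXXI = 631
CXXXIII = 133
631 - 133 = 498

CDXCVIII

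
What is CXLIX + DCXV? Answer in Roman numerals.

CXLIX = 149
DCXV = 615
149 + 615 = 764

DCCLXIV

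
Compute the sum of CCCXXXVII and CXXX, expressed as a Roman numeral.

CCCXXXVII = 337
CXXX = 130
337 + 130 = 467

CDLXVII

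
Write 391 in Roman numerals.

Convert 391 to Roman numerals:
  391 contains 3×100 (CCC)
  91 contains 1×90 (XC)
  1 contains 1×1 (I)

CCCXCI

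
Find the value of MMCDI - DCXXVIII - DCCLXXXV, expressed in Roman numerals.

MMCDI = 2401, DCXXVIII = 628, DCCLXXXV = 785
2401 - 628 = 1773
1773 - 785 = 988

CMLXXXVIII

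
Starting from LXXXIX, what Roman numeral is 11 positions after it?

LXXXIX = 89
89 + 11 = 100

C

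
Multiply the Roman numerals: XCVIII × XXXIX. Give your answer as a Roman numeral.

XCVIII = 98
XXXIX = 39
98 × 39 = 3822

MMMDCCCXXII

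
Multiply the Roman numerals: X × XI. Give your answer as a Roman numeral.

X = 10
XI = 11
10 × 11 = 110

CX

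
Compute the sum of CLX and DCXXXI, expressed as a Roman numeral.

CLX = 160
DCXXXI = 631
160 + 631 = 791

DCCXCI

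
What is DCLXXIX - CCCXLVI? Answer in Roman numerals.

DCLXXIX = 679
CCCXLVI = 346
679 - 346 = 333

CCCXXXIII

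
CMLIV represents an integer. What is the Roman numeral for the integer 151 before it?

CMLIV = 954
954 - 151 = 803

DCCCIII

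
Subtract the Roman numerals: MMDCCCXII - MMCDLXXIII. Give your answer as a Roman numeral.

MMDCCCXII = 2812
MMCDLXXIII = 2473
2812 - 2473 = 339

CCCXXXIX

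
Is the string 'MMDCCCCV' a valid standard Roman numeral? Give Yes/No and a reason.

'MMDCCCCV': More than 3 consecutive C's

No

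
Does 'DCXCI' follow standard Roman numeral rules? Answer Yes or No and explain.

'DCXCI': Check the rules: uses only the symbols I, V, X, L, C, D, M; no symbol is repeated more than three times in a row; V, L and D each appear at most once; the only place a smaller symbol precedes a larger one is the allowed subtractive pair XC, the symbol right after such a pair (if any) is smaller than the pair's first symbol, and otherwise the values never increase from left to right. Value: D (500) + C (100) + XC (90) + I (1) = 691. So it is a valid standard Roman numeral.

Yes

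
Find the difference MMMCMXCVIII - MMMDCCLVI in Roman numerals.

MMMCMXCVIII = 3998
MMMDCCLVI = 3756
3998 - 3756 = 242

CCXLII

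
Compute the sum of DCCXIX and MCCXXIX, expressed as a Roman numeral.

DCCXIX = 719
MCCXXIX = 1229
719 + 1229 = 1948

MCMXLVIII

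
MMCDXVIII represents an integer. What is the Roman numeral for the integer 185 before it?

MMCDXVIII = 2418
2418 - 185 = 2233

MMCCXXXIII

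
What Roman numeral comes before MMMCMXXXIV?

MMMCMXXXIV = 3934, so the previous integer is 3934 - 1 = 3933

MMMCMXXXIII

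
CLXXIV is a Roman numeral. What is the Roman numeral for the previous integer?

CLXXIV = 174; previous is 173

CLXXIII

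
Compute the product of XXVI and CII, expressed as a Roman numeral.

XXVI = 26
CII = 102
26 × 102 = 2652

MMDCLII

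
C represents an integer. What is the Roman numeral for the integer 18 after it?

C = 100
100 + 18 = 118

CXVIII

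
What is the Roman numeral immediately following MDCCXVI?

MDCCXVI = 1716, so the next integer is 1716 + 1 = 1717

MDCCXVII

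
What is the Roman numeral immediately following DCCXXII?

DCCXXII = 722, so the next integer is 722 + 1 = 723

DCCXXIII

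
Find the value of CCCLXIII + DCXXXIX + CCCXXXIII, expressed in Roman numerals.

CCCLXIII = 363, DCXXXIX = 639, CCCXXXIII = 333
363 + 639 = 1002
1002 + 333 = 1335

MCCCXXXV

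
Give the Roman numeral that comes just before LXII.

LXII = 62; previous is 61

LXI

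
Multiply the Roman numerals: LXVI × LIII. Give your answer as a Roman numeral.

LXVI = 66
LIII = 53
66 × 53 = 3498

MMMCDXCVIII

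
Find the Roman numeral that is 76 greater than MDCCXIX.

MDCCXIX = 1719
1719 + 76 = 1795

MDCCXCV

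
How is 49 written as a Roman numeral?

Convert 49 to Roman numerals:
  49 contains 1×40 (XL)
  9 contains 1×9 (IX)

XLIX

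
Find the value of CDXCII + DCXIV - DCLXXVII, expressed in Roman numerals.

CDXCII = 492, DCXIV = 614, DCLXXVII = 677
492 + 614 = 1106
1106 - 677 = 429

CDXXIX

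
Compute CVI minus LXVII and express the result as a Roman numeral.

CVI = 106
LXVII = 67
106 - 67 = 39

XXXIX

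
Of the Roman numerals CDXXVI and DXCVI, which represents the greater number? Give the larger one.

CDXXVI = 426
DXCVI = 596
596 is larger

DXCVI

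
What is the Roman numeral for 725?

Convert 725 to Roman numerals:
  725 contains 1×500 (D)
  225 contains 2×100 (CC)
  25 contains 2×10 (XX)
  5 contains 1×5 (V)

DCCXXV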